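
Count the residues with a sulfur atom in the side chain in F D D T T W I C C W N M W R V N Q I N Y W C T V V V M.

5

The sulfur-bearing residues are cysteine (–SH) and methionine (–S–CH₃).
Matching residues: C8, C9, M12, C22, M27.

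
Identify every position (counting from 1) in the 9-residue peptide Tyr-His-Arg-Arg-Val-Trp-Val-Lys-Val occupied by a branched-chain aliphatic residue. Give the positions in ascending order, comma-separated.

5, 7, 9

V, L, and I make up the branched-chain aliphatic group.
Matching residues: Val5, Val7, Val9.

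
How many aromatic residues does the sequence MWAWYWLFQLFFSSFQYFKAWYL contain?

12

Phenylalanine (F), tryptophan (W), and tyrosine (Y) have aromatic ring side chains.
Matching residues: W2, W4, Y5, W6, F8, F11, F12, F15, Y17, F18, W21, Y22.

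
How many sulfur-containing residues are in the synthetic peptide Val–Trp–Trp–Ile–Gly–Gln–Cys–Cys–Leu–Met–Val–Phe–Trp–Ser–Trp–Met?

4

The sulfur-bearing residues are cysteine (–SH) and methionine (–S–CH₃).
Matching residues: Cys7, Cys8, Met10, Met16.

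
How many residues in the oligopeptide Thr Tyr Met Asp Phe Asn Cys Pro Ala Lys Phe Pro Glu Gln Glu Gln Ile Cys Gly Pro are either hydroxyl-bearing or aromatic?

4

Hydroxyl-bearing: S, T, Y. Aromatic: F, W, Y.
Hydroxyl-bearing residues here: Thr1, Tyr2 (2).
Aromatic residues here: Tyr2, Phe5, Phe11 (3).
Y is in both groups, so the 1 Y residue must not be double-counted.
Total = 2 + 3 − 1 = 4.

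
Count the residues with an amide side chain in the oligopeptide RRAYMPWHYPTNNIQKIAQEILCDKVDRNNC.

6

The amide-side-chain residues are Asn (N) and Gln (Q).
Matching residues: N12, N13, Q15, Q19, N29, N30.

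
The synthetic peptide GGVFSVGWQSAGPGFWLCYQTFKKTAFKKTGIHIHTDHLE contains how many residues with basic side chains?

7

K, R, and H are the three residues with basic side chains (ε-amine, guanidinium, and imidazole respectively).
Matching residues: K23, K24, K28, K29, H33, H35, H38.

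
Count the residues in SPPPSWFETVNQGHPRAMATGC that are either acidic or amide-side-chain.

Acidic: D, E. Amide-side-chain: N, Q.
Acidic residues here: E8 (1).
Amide-side-chain residues here: N11, Q12 (2).
The two groups share no amino acid, so total = 1 + 2 = 3.

3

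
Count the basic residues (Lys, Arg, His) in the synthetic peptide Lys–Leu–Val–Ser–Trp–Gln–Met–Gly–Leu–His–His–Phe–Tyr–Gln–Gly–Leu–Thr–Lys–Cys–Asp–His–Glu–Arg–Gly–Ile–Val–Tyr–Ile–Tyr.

Matching residues: Lys1, His10, His11, Lys18, His21, Arg23.

6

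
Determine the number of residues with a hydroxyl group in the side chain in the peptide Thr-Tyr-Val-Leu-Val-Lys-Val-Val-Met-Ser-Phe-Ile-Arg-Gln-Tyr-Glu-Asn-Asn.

The –OH-bearing residues are Ser, Thr (aliphatic alcohols), and Tyr (phenol).
Matching residues: Thr1, Tyr2, Ser10, Tyr15.

4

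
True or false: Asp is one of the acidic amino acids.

Aspartate (D) and glutamate (E) have carboxylic-acid side chains and are the acidic amino acids.
Aspartate is in this group.

True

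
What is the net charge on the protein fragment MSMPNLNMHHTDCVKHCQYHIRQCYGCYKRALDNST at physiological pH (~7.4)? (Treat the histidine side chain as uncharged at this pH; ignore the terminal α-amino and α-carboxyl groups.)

+2

The side chains ionized at physiological pH are Lys/Arg (+1) and Asp/Glu (−1); with His treated as neutral, nothing else contributes.
Positive (K, R): K15, R22, K29, R30 → +4.
Negative (D, E): D12, D33 → −2.
Net charge = (+4) + (−2) = +2.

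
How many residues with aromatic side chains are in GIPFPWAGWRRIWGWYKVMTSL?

6

F, W, and Y each carry an aromatic ring on the side chain.
Matching residues: F4, W6, W9, W13, W15, Y16.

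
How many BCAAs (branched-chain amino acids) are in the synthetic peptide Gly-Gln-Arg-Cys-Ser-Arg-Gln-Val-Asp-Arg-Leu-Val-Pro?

3

V, L, and I make up the branched-chain aliphatic group.
Matching residues: Val8, Leu11, Val12.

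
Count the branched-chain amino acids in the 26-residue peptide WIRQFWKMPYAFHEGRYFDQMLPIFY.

V, L, and I make up the branched-chain aliphatic group.
Matching residues: I2, L22, I24.

3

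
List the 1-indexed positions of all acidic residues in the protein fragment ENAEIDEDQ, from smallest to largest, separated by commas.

The acidic residues are Asp (D) and Glu (E), whose side chains end in a carboxylate group.
Matching residues: E1, E4, D6, E7, D8.

1, 4, 6, 7, 8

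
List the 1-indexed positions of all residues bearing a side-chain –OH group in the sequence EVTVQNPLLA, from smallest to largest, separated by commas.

3

The –OH-bearing residues are Ser, Thr (aliphatic alcohols), and Tyr (phenol).
Matching residues: T3.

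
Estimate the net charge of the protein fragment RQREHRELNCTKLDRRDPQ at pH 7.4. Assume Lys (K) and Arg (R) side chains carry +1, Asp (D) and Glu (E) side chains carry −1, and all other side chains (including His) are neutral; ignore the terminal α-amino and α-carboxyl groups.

Positive (K, R): R1, R3, R6, K12, R15, R16 → +6.
Negative (D, E): E4, E7, D14, D17 → −4.
Net charge = (+6) + (−4) = +2.

+2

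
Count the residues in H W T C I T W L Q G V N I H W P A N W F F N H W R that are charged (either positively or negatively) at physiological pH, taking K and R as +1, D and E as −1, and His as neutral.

Charged side chains at pH ~7.4: K, R (positive); D, E (negative).
Matching residues: R25.

1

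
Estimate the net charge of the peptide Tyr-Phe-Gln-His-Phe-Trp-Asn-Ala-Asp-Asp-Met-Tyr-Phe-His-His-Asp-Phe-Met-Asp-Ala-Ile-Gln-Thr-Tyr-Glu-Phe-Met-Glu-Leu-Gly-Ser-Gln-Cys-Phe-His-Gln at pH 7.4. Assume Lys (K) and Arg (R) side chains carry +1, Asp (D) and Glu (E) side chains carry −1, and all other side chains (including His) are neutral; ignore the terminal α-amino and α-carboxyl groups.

Positive (K, R): none → +0.
Negative (D, E): Asp9, Asp10, Asp16, Asp19, Glu25, Glu28 → −6.
Net charge = (+0) + (−6) = −6.

-6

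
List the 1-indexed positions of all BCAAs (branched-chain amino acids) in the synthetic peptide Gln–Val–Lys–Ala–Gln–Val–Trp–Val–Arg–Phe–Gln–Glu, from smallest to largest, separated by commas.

V, L, and I make up the branched-chain aliphatic group.
Matching residues: Val2, Val6, Val8.

2, 6, 8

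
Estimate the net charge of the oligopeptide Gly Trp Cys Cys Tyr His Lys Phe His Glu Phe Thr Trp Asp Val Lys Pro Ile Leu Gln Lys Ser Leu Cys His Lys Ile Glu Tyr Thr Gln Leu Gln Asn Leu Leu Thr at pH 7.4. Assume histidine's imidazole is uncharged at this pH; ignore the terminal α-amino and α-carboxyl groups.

+1

The side chains ionized at physiological pH are Lys/Arg (+1) and Asp/Glu (−1); with His treated as neutral, nothing else contributes.
Positive (K, R): Lys7, Lys16, Lys21, Lys26 → +4.
Negative (D, E): Glu10, Asp14, Glu28 → −3.
Net charge = (+4) + (−3) = +1.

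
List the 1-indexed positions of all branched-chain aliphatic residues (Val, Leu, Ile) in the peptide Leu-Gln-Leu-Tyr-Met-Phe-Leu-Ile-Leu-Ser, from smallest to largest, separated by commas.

Matching residues: Leu1, Leu3, Leu7, Ile8, Leu9.

1, 3, 7, 8, 9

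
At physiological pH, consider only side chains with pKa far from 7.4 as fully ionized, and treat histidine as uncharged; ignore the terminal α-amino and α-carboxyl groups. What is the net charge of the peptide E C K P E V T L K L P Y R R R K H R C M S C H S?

Near pH 7.4, K and R contribute +1 each, D and E contribute −1 each, and every other side chain (His included, as stated) is uncharged.
Positive (K, R): K3, K9, R13, R14, R15, K16, R18 → +7.
Negative (D, E): E1, E5 → −2.
Net charge = (+7) + (−2) = +5.

+5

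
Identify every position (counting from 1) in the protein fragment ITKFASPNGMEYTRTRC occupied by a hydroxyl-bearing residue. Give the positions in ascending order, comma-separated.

2, 6, 12, 13, 15

The –OH-bearing residues are Ser, Thr (aliphatic alcohols), and Tyr (phenol).
Matching residues: T2, S6, Y12, T13, T15.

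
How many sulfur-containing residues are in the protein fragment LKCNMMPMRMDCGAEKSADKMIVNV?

7

The sulfur-bearing residues are cysteine (–SH) and methionine (–S–CH₃).
Matching residues: C3, M5, M6, M8, M10, C12, M21.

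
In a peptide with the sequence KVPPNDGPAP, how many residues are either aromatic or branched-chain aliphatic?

1

Aromatic: F, W, Y. Branched-chain aliphatic: I, L, V.
Aromatic residues here: none (0).
Branched-chain aliphatic residues here: V2 (1).
The two groups share no amino acid, so total = 0 + 1 = 1.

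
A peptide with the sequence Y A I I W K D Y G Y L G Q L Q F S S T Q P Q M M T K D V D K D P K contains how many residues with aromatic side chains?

F, W, and Y each carry an aromatic ring on the side chain.
Matching residues: Y1, W5, Y8, Y10, F16.

5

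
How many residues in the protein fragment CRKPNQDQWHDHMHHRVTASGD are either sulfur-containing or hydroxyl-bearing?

Sulfur-containing: C, M. Hydroxyl-bearing: S, T, Y.
Sulfur-containing residues here: C1, M13 (2).
Hydroxyl-bearing residues here: T18, S20 (2).
The two groups share no amino acid, so total = 2 + 2 = 4.

4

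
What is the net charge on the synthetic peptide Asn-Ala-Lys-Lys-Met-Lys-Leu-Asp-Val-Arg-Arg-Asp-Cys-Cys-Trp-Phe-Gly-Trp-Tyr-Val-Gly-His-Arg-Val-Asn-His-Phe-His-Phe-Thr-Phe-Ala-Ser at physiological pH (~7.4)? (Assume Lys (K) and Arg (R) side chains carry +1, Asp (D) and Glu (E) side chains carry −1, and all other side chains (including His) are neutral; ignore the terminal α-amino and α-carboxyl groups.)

Positive (K, R): Lys3, Lys4, Lys6, Arg10, Arg11, Arg23 → +6.
Negative (D, E): Asp8, Asp12 → −2.
Net charge = (+6) + (−2) = +4.

+4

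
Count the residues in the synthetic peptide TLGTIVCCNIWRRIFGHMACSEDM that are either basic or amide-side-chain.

Basic: H, K, R. Amide-side-chain: N, Q.
Basic residues here: R12, R13, H17 (3).
Amide-side-chain residues here: N9 (1).
The two groups share no amino acid, so total = 3 + 1 = 4.

4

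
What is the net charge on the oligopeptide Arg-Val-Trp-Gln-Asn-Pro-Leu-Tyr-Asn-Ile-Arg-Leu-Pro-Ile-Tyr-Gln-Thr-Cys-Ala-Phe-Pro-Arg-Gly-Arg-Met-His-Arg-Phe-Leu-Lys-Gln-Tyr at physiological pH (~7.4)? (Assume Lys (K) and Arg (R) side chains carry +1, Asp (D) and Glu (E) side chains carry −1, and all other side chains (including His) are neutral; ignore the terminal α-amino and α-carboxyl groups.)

Positive (K, R): Arg1, Arg11, Arg22, Arg24, Arg27, Lys30 → +6.
Negative (D, E): none → −0.
Net charge = (+6) + (−0) = +6.

+6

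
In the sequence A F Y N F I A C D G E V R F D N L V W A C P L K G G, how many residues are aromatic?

5

Phenylalanine (F), tryptophan (W), and tyrosine (Y) have aromatic ring side chains.
Matching residues: F2, Y3, F5, F14, W19.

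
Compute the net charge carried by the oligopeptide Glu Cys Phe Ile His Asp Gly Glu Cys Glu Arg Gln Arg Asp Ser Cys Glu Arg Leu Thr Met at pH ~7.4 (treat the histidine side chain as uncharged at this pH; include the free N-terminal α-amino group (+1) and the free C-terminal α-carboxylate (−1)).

At pH ~7.4 the Lys and Arg side chains are protonated (+1), the Asp and Glu side chains are deprotonated (−1), and with His taken as neutral all other side chains carry no charge.
Positive (K, R): Arg11, Arg13, Arg18 → +3.
Negative (D, E): Glu1, Asp6, Glu8, Glu10, Asp14, Glu17 → −6.
The N-terminus (+1) and C-terminus (−1) cancel.
Net charge = (+3) + (−6) = −3.

-3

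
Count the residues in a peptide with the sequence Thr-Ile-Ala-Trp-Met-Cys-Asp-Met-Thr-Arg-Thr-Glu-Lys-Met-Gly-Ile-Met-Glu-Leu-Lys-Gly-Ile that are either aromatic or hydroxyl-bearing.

Aromatic: F, W, Y. Hydroxyl-bearing: S, T, Y.
Aromatic residues here: Trp4 (1).
Hydroxyl-bearing residues here: Thr1, Thr9, Thr11 (3).
(Y belongs to both groups, but none appear in this sequence.) Total = 1 + 3 = 4.

4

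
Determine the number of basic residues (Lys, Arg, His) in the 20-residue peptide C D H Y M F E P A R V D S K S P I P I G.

Matching residues: H3, R10, K14.

3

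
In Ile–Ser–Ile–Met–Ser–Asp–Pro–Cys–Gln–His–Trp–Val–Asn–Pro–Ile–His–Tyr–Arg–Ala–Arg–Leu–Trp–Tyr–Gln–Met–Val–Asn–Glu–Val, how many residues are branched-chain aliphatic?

7

Valine (V), leucine (L), and isoleucine (I) are the branched-chain amino acids.
Matching residues: Ile1, Ile3, Val12, Ile15, Leu21, Val26, Val29.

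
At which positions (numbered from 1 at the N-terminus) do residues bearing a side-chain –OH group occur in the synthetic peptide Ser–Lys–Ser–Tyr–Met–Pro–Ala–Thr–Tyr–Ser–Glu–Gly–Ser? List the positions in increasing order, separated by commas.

Serine (S), threonine (T), and tyrosine (Y) each carry a hydroxyl group on the side chain.
Matching residues: Ser1, Ser3, Tyr4, Thr8, Tyr9, Ser10, Ser13.

1, 3, 4, 8, 9, 10, 13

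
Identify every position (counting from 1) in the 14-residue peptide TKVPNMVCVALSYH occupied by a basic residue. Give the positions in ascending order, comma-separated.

Matching residues: K2, H14.

2, 14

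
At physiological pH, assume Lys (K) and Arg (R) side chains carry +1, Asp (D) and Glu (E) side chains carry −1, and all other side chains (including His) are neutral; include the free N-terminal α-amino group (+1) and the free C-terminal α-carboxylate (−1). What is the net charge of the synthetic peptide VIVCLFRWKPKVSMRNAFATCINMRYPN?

+5

Positive (K, R): R7, K9, K11, R15, R25 → +5.
Negative (D, E): none → −0.
The N-terminus (+1) and C-terminus (−1) cancel.
Net charge = (+5) + (−0) = +5.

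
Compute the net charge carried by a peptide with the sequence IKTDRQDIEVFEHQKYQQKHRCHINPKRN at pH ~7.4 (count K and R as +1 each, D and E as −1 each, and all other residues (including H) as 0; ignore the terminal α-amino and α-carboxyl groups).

+3

Positive (K, R): K2, R5, K15, K19, R21, K27, R28 → +7.
Negative (D, E): D4, D7, E9, E12 → −4.
Net charge = (+7) + (−4) = +3.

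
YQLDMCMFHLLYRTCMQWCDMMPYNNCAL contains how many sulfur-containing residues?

9

Only Cys (C) and Met (M) have a sulfur atom in the side chain.
Matching residues: M5, C6, M7, C15, M16, C19, M21, M22, C27.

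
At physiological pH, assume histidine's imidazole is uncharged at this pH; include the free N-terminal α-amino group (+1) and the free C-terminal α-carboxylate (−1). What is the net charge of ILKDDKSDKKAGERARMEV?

+1

The side chains ionized at physiological pH are Lys/Arg (+1) and Asp/Glu (−1); with His treated as neutral, nothing else contributes.
Positive (K, R): K3, K6, K9, K10, R14, R16 → +6.
Negative (D, E): D4, D5, D8, E13, E18 → −5.
The N-terminus (+1) and C-terminus (−1) cancel.
Net charge = (+6) + (−5) = +1.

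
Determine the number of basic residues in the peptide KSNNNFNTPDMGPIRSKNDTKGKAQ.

5

K, R, and H are the three residues with basic side chains (ε-amine, guanidinium, and imidazole respectively).
Matching residues: K1, R15, K17, K21, K23.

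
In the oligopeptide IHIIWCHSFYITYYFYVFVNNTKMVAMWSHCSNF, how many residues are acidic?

The acidic residues are Asp (D) and Glu (E), whose side chains end in a carboxylate group.
None of the 34 residues belong to this group.

0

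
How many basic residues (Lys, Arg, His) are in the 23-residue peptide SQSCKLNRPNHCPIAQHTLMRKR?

Matching residues: K5, R8, H11, H17, R21, K22, R23.

7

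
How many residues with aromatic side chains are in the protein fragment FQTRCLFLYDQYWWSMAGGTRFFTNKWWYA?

The aromatic amino acids are Phe (F, benzyl), Trp (W, indole), and Tyr (Y, phenol).
Matching residues: F1, F7, Y9, Y12, W13, W14, F22, F23, W27, W28, Y29.

11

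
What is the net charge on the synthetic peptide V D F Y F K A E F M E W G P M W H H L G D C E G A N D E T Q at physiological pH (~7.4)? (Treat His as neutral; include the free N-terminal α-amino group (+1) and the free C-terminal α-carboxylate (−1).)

-6

The side chains ionized at physiological pH are Lys/Arg (+1) and Asp/Glu (−1); with His treated as neutral, nothing else contributes.
Positive (K, R): K6 → +1.
Negative (D, E): D2, E8, E11, D21, E23, D27, E28 → −7.
The N-terminus (+1) and C-terminus (−1) cancel.
Net charge = (+1) + (−7) = −6.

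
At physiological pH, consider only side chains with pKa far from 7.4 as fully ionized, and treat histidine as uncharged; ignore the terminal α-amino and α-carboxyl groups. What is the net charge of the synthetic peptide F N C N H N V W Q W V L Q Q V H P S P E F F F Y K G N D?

At pH ~7.4 the Lys and Arg side chains are protonated (+1), the Asp and Glu side chains are deprotonated (−1), and with His taken as neutral all other side chains carry no charge.
Positive (K, R): K25 → +1.
Negative (D, E): E20, D28 → −2.
Net charge = (+1) + (−2) = −1.

-1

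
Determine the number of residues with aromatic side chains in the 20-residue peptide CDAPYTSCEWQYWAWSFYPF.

8

The aromatic amino acids are Phe (F, benzyl), Trp (W, indole), and Tyr (Y, phenol).
Matching residues: Y5, W10, Y12, W13, W15, F17, Y18, F20.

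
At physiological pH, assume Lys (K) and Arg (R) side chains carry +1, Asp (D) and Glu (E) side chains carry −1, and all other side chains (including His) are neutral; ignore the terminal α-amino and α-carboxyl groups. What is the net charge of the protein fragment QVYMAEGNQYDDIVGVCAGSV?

-3

Positive (K, R): none → +0.
Negative (D, E): E6, D11, D12 → −3.
Net charge = (+0) + (−3) = −3.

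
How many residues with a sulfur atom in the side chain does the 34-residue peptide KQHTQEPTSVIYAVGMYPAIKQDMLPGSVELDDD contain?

The sulfur-bearing residues are cysteine (–SH) and methionine (–S–CH₃).
Matching residues: M16, M24.

2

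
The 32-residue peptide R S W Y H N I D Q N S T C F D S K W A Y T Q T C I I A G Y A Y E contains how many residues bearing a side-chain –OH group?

10

The –OH-bearing residues are Ser, Thr (aliphatic alcohols), and Tyr (phenol).
Matching residues: S2, Y4, S11, T12, S16, Y20, T21, T23, Y29, Y31.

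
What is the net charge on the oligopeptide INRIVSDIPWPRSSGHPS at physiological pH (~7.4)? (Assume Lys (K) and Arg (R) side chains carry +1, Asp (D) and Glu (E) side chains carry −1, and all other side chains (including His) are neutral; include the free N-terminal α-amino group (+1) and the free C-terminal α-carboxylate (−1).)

Positive (K, R): R3, R12 → +2.
Negative (D, E): D7 → −1.
The N-terminus (+1) and C-terminus (−1) cancel.
Net charge = (+2) + (−1) = +1.

+1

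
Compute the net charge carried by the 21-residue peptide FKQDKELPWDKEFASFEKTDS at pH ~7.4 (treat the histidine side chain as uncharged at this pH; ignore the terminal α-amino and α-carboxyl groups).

The side chains ionized at physiological pH are Lys/Arg (+1) and Asp/Glu (−1); with His treated as neutral, nothing else contributes.
Positive (K, R): K2, K5, K11, K18 → +4.
Negative (D, E): D4, E6, D10, E12, E17, D20 → −6.
Net charge = (+4) + (−6) = −2.

-2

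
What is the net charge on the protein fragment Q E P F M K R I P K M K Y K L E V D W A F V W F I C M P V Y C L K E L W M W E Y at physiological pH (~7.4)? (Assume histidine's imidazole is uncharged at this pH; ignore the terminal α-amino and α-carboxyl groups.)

The side chains ionized at physiological pH are Lys/Arg (+1) and Asp/Glu (−1); with His treated as neutral, nothing else contributes.
Positive (K, R): K6, R7, K10, K12, K14, K33 → +6.
Negative (D, E): E2, E16, D18, E34, E39 → −5.
Net charge = (+6) + (−5) = +1.

+1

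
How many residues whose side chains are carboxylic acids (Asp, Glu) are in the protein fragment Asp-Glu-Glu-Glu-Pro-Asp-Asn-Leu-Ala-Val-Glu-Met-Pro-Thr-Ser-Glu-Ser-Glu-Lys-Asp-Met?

9

Matching residues: Asp1, Glu2, Glu3, Glu4, Asp6, Glu11, Glu16, Glu18, Asp20.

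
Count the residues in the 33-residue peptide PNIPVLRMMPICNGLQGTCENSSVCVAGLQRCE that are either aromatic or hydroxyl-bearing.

3

Aromatic: F, W, Y. Hydroxyl-bearing: S, T, Y.
Aromatic residues here: none (0).
Hydroxyl-bearing residues here: T18, S22, S23 (3).
(Y belongs to both groups, but none appear in this sequence.) Total = 0 + 3 = 3.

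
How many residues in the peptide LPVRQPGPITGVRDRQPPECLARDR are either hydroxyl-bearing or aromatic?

Hydroxyl-bearing: S, T, Y. Aromatic: F, W, Y.
Hydroxyl-bearing residues here: T10 (1).
Aromatic residues here: none (0).
(Y belongs to both groups, but none appear in this sequence.) Total = 1 + 0 = 1.

1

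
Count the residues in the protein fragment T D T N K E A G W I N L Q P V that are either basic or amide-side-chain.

4

Basic: H, K, R. Amide-side-chain: N, Q.
Basic residues here: K5 (1).
Amide-side-chain residues here: N4, N11, Q13 (3).
The two groups share no amino acid, so total = 1 + 3 = 4.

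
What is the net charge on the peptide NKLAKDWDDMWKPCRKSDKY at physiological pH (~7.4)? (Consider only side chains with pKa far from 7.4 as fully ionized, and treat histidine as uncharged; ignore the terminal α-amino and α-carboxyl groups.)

+2

The side chains ionized at physiological pH are Lys/Arg (+1) and Asp/Glu (−1); with His treated as neutral, nothing else contributes.
Positive (K, R): K2, K5, K12, R15, K16, K19 → +6.
Negative (D, E): D6, D8, D9, D18 → −4.
Net charge = (+6) + (−4) = +2.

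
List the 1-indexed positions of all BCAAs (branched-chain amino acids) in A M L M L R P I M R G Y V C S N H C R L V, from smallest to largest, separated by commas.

V, L, and I make up the branched-chain aliphatic group.
Matching residues: L3, L5, I8, V13, L20, V21.

3, 5, 8, 13, 20, 21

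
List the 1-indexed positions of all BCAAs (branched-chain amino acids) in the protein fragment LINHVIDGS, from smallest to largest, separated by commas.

1, 2, 5, 6

Valine (V), leucine (L), and isoleucine (I) are the branched-chain amino acids.
Matching residues: L1, I2, V5, I6.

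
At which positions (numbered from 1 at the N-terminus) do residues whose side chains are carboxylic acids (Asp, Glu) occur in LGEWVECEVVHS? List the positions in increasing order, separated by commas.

Matching residues: E3, E6, E8.

3, 6, 8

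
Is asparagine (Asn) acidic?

Aspartate (D) and glutamate (E) have carboxylic-acid side chains and are the acidic amino acids.
Asparagine is not in this group.

No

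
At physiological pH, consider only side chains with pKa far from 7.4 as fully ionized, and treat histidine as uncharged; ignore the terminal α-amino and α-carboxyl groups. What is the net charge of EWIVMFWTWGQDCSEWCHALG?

The side chains ionized at physiological pH are Lys/Arg (+1) and Asp/Glu (−1); with His treated as neutral, nothing else contributes.
Positive (K, R): none → +0.
Negative (D, E): E1, D12, E15 → −3.
Net charge = (+0) + (−3) = −3.

-3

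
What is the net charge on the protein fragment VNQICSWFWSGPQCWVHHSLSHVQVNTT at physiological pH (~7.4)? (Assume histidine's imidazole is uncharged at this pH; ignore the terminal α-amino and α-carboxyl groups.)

0

Near pH 7.4, K and R contribute +1 each, D and E contribute −1 each, and every other side chain (His included, as stated) is uncharged.
Positive (K, R): none → +0.
Negative (D, E): none → −0.
Net charge = (+0) + (−0) = 0.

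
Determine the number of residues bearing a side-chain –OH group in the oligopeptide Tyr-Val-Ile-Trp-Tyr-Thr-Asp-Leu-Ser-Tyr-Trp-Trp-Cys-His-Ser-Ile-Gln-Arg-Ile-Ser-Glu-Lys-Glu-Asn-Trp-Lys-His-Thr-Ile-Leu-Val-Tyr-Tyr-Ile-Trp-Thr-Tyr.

12

The –OH-bearing residues are Ser, Thr (aliphatic alcohols), and Tyr (phenol).
Matching residues: Tyr1, Tyr5, Thr6, Ser9, Tyr10, Ser15, Ser20, Thr28, Tyr32, Tyr33, Thr36, Tyr37.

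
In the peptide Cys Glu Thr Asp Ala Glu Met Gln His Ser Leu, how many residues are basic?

1

K, R, and H are the three residues with basic side chains (ε-amine, guanidinium, and imidazole respectively).
Matching residues: His9.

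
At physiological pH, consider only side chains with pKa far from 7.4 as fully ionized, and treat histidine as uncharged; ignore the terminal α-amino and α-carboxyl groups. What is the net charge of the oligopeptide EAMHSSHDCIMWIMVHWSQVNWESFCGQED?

-5

The side chains ionized at physiological pH are Lys/Arg (+1) and Asp/Glu (−1); with His treated as neutral, nothing else contributes.
Positive (K, R): none → +0.
Negative (D, E): E1, D8, E23, E29, D30 → −5.
Net charge = (+0) + (−5) = −5.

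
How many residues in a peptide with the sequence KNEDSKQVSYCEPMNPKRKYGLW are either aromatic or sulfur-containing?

5

Aromatic: F, W, Y. Sulfur-containing: C, M.
Aromatic residues here: Y10, Y20, W23 (3).
Sulfur-containing residues here: C11, M14 (2).
The two groups share no amino acid, so total = 3 + 2 = 5.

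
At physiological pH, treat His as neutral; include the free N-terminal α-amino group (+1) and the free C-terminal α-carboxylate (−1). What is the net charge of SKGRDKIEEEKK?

+1

The side chains ionized at physiological pH are Lys/Arg (+1) and Asp/Glu (−1); with His treated as neutral, nothing else contributes.
Positive (K, R): K2, R4, K6, K11, K12 → +5.
Negative (D, E): D5, E8, E9, E10 → −4.
The N-terminus (+1) and C-terminus (−1) cancel.
Net charge = (+5) + (−4) = +1.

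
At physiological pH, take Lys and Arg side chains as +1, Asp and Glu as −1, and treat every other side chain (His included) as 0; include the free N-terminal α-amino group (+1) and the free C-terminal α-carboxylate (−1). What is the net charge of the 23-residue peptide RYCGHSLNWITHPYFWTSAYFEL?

0

Positive (K, R): R1 → +1.
Negative (D, E): E22 → −1.
The N-terminus (+1) and C-terminus (−1) cancel.
Net charge = (+1) + (−1) = 0.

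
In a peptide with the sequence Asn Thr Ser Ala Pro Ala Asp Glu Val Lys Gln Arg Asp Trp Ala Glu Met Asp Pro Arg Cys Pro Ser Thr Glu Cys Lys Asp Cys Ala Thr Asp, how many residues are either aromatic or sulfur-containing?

Aromatic: F, W, Y. Sulfur-containing: C, M.
Aromatic residues here: Trp14 (1).
Sulfur-containing residues here: Met17, Cys21, Cys26, Cys29 (4).
The two groups share no amino acid, so total = 1 + 4 = 5.

5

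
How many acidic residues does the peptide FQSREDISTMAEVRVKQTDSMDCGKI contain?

5

The acidic residues are Asp (D) and Glu (E), whose side chains end in a carboxylate group.
Matching residues: E5, D6, E12, D19, D22.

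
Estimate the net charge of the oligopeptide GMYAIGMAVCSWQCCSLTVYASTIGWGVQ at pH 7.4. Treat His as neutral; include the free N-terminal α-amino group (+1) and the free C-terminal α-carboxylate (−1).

At pH ~7.4 the Lys and Arg side chains are protonated (+1), the Asp and Glu side chains are deprotonated (−1), and with His taken as neutral all other side chains carry no charge.
Positive (K, R): none → +0.
Negative (D, E): none → −0.
The N-terminus (+1) and C-terminus (−1) cancel.
Net charge = (+0) + (−0) = 0.

0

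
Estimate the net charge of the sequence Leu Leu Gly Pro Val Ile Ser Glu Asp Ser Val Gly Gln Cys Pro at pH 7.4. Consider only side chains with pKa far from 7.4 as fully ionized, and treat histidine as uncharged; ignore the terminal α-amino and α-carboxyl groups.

At pH ~7.4 the Lys and Arg side chains are protonated (+1), the Asp and Glu side chains are deprotonated (−1), and with His taken as neutral all other side chains carry no charge.
Positive (K, R): none → +0.
Negative (D, E): Glu8, Asp9 → −2.
Net charge = (+0) + (−2) = −2.

-2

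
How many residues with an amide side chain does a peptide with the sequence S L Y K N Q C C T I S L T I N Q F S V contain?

The amide-side-chain residues are Asn (N) and Gln (Q).
Matching residues: N5, Q6, N15, Q16.

4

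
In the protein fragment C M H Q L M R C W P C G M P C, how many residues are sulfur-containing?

The sulfur-bearing residues are cysteine (–SH) and methionine (–S–CH₃).
Matching residues: C1, M2, M6, C8, C11, M13, C15.

7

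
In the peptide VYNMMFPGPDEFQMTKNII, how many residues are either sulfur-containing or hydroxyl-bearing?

5

Sulfur-containing: C, M. Hydroxyl-bearing: S, T, Y.
Sulfur-containing residues here: M4, M5, M14 (3).
Hydroxyl-bearing residues here: Y2, T15 (2).
The two groups share no amino acid, so total = 3 + 2 = 5.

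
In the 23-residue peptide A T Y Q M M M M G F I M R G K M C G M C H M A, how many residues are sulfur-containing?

Only Cys (C) and Met (M) have a sulfur atom in the side chain.
Matching residues: M5, M6, M7, M8, M12, M16, C17, M19, C20, M22.

10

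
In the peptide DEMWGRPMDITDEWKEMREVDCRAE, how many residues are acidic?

Only D (aspartate) and E (glutamate) carry a side-chain carboxylic acid.
Matching residues: D1, E2, D9, D12, E13, E16, E19, D21, E25.

9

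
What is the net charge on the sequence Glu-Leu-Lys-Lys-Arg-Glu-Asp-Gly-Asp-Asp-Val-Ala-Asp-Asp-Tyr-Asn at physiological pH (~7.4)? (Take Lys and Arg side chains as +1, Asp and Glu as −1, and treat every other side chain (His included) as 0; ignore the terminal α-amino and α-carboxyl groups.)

-4

Positive (K, R): Lys3, Lys4, Arg5 → +3.
Negative (D, E): Glu1, Glu6, Asp7, Asp9, Asp10, Asp13, Asp14 → −7.
Net charge = (+3) + (−7) = −4.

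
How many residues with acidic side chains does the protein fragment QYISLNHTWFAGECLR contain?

1

The acidic residues are Asp (D) and Glu (E), whose side chains end in a carboxylate group.
Matching residues: E13.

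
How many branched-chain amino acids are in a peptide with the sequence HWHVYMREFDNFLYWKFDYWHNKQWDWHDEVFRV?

4

Valine (V), leucine (L), and isoleucine (I) are the branched-chain amino acids.
Matching residues: V4, L13, V31, V34.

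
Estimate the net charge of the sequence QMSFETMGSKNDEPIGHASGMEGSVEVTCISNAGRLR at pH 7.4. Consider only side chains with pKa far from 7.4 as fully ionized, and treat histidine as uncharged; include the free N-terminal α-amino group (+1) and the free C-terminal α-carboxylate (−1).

-2

At pH ~7.4 the Lys and Arg side chains are protonated (+1), the Asp and Glu side chains are deprotonated (−1), and with His taken as neutral all other side chains carry no charge.
Positive (K, R): K10, R35, R37 → +3.
Negative (D, E): E5, D12, E13, E22, E26 → −5.
The N-terminus (+1) and C-terminus (−1) cancel.
Net charge = (+3) + (−5) = −2.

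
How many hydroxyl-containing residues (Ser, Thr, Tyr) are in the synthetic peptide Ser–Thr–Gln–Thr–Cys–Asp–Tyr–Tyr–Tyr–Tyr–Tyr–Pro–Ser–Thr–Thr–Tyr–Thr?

Matching residues: Ser1, Thr2, Thr4, Tyr7, Tyr8, Tyr9, Tyr10, Tyr11, Ser13, Thr14, Thr15, Tyr16, Thr17.

13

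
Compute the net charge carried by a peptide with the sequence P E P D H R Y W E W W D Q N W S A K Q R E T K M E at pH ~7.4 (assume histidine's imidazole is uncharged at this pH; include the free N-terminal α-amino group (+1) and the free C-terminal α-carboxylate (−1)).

At pH ~7.4 the Lys and Arg side chains are protonated (+1), the Asp and Glu side chains are deprotonated (−1), and with His taken as neutral all other side chains carry no charge.
Positive (K, R): R6, K18, R20, K23 → +4.
Negative (D, E): E2, D4, E9, D12, E21, E25 → −6.
The N-terminus (+1) and C-terminus (−1) cancel.
Net charge = (+4) + (−6) = −2.

-2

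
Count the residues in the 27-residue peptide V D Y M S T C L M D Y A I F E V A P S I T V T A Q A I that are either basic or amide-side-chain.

1

Basic: H, K, R. Amide-side-chain: N, Q.
Basic residues here: none (0).
Amide-side-chain residues here: Q25 (1).
The two groups share no amino acid, so total = 0 + 1 = 1.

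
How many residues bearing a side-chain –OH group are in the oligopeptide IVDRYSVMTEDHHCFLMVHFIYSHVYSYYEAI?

Serine (S), threonine (T), and tyrosine (Y) each carry a hydroxyl group on the side chain.
Matching residues: Y5, S6, T9, Y22, S23, Y26, S27, Y28, Y29.

9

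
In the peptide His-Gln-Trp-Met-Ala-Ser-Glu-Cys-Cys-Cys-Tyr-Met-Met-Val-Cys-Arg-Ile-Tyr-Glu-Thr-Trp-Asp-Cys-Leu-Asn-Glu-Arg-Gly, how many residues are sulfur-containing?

8

The sulfur-bearing residues are cysteine (–SH) and methionine (–S–CH₃).
Matching residues: Met4, Cys8, Cys9, Cys10, Met12, Met13, Cys15, Cys23.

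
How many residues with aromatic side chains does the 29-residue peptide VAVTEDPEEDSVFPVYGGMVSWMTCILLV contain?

The aromatic amino acids are Phe (F, benzyl), Trp (W, indole), and Tyr (Y, phenol).
Matching residues: F13, Y16, W22.

3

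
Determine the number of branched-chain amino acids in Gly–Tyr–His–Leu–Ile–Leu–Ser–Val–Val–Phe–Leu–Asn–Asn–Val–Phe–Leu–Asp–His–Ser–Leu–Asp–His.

9

V, L, and I make up the branched-chain aliphatic group.
Matching residues: Leu4, Ile5, Leu6, Val8, Val9, Leu11, Val14, Leu16, Leu20.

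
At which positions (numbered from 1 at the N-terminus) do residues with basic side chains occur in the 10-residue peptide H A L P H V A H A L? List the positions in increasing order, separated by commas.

1, 5, 8

Lysine (K), arginine (R), and histidine (H) have basic, nitrogen-containing side chains.
Matching residues: H1, H5, H8.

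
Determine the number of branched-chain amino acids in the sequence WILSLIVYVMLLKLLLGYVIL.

14

V, L, and I make up the branched-chain aliphatic group.
Matching residues: I2, L3, L5, I6, V7, V9, L11, L12, L14, L15, L16, V19, I20, L21.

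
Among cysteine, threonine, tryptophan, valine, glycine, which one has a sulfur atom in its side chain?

Cysteine (C, thiol) and methionine (M, thioether) are the two sulfur-containing amino acids.
Of the listed options, only cysteine belongs to this group.

cysteine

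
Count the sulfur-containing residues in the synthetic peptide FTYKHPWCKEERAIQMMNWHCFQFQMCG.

Only Cys (C) and Met (M) have a sulfur atom in the side chain.
Matching residues: C8, M16, M17, C21, M26, C27.

6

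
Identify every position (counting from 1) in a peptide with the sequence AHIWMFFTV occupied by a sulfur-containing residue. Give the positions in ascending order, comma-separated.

5

Matching residues: M5.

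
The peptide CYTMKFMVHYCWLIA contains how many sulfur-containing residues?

4

Cysteine (C, thiol) and methionine (M, thioether) are the two sulfur-containing amino acids.
Matching residues: C1, M4, M7, C11.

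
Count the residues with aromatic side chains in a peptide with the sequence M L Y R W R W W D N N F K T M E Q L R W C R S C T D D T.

Phenylalanine (F), tryptophan (W), and tyrosine (Y) have aromatic ring side chains.
Matching residues: Y3, W5, W7, W8, F12, W20.

6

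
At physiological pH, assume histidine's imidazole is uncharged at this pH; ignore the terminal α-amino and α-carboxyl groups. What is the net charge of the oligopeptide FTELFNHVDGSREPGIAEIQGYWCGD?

-4

At pH ~7.4 the Lys and Arg side chains are protonated (+1), the Asp and Glu side chains are deprotonated (−1), and with His taken as neutral all other side chains carry no charge.
Positive (K, R): R12 → +1.
Negative (D, E): E3, D9, E13, E18, D26 → −5.
Net charge = (+1) + (−5) = −4.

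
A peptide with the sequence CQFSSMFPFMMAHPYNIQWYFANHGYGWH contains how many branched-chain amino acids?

1

The BCAAs are Val, Leu, and Ile — aliphatic side chains with a branch point.
Matching residues: I17.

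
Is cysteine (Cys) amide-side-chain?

The amide-side-chain residues are Asn (N) and Gln (Q).
Cysteine is not in this group.

No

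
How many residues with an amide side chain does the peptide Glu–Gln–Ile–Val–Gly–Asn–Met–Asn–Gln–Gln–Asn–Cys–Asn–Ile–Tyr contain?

The amide-side-chain residues are Asn (N) and Gln (Q).
Matching residues: Gln2, Asn6, Asn8, Gln9, Gln10, Asn11, Asn13.

7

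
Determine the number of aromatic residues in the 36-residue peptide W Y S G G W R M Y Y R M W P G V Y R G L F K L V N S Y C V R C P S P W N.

10

F, W, and Y each carry an aromatic ring on the side chain.
Matching residues: W1, Y2, W6, Y9, Y10, W13, Y17, F21, Y27, W35.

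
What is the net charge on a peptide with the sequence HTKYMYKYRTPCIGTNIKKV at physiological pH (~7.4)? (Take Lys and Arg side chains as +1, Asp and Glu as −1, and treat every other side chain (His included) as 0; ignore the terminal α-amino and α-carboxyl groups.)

Positive (K, R): K3, K7, R9, K18, K19 → +5.
Negative (D, E): none → −0.
Net charge = (+5) + (−0) = +5.

+5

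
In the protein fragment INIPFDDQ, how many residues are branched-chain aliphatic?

2

Valine (V), leucine (L), and isoleucine (I) are the branched-chain amino acids.
Matching residues: I1, I3.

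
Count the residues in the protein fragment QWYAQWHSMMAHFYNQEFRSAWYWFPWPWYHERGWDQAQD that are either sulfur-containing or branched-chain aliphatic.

2

Sulfur-containing: C, M. Branched-chain aliphatic: I, L, V.
Sulfur-containing residues here: M9, M10 (2).
Branched-chain aliphatic residues here: none (0).
The two groups share no amino acid, so total = 2 + 0 = 2.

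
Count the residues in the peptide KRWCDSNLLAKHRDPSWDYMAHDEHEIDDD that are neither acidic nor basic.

14

Acidic: D, E. Basic: K, R, H. All other residues are neither.
Matching residues: W3, C4, S6, N7, L8, L9, A10, P15, S16, W17, Y19, M20, A21, I27.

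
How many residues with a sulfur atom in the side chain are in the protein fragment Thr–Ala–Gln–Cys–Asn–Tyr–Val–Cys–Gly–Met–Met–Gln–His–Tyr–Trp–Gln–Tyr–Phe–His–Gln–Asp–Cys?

5

Cysteine (C, thiol) and methionine (M, thioether) are the two sulfur-containing amino acids.
Matching residues: Cys4, Cys8, Met10, Met11, Cys22.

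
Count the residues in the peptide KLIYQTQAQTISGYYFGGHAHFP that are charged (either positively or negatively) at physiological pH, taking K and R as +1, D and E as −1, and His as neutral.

Charged side chains at pH ~7.4: K, R (positive); D, E (negative).
Matching residues: K1.

1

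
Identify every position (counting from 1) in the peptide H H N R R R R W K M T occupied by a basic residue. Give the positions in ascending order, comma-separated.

K, R, and H are the three residues with basic side chains (ε-amine, guanidinium, and imidazole respectively).
Matching residues: H1, H2, R4, R5, R6, R7, K9.

1, 2, 4, 5, 6, 7, 9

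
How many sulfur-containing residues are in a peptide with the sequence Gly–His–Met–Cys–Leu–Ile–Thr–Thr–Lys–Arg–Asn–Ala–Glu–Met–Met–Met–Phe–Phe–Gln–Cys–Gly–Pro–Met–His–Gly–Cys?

8

The sulfur-bearing residues are cysteine (–SH) and methionine (–S–CH₃).
Matching residues: Met3, Cys4, Met14, Met15, Met16, Cys20, Met23, Cys26.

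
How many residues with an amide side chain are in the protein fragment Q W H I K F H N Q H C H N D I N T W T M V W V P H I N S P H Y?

6

The amide-side-chain residues are Asn (N) and Gln (Q).
Matching residues: Q1, N8, Q9, N13, N16, N27.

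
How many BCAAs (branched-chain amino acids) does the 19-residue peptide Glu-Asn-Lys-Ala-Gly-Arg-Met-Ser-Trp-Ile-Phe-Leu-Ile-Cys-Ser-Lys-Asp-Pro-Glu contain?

V, L, and I make up the branched-chain aliphatic group.
Matching residues: Ile10, Leu12, Ile13.

3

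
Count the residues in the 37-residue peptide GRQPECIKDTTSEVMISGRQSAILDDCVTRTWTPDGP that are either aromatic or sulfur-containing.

Aromatic: F, W, Y. Sulfur-containing: C, M.
Aromatic residues here: W32 (1).
Sulfur-containing residues here: C6, M15, C27 (3).
The two groups share no amino acid, so total = 1 + 3 = 4.

4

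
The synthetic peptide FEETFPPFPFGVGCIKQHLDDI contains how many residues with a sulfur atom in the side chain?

The sulfur-bearing residues are cysteine (–SH) and methionine (–S–CH₃).
Matching residues: C14.

1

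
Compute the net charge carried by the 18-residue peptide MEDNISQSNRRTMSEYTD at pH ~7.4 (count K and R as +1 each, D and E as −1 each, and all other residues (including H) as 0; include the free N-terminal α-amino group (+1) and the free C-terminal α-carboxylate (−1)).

-2

Positive (K, R): R10, R11 → +2.
Negative (D, E): E2, D3, E15, D18 → −4.
The N-terminus (+1) and C-terminus (−1) cancel.
Net charge = (+2) + (−4) = −2.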